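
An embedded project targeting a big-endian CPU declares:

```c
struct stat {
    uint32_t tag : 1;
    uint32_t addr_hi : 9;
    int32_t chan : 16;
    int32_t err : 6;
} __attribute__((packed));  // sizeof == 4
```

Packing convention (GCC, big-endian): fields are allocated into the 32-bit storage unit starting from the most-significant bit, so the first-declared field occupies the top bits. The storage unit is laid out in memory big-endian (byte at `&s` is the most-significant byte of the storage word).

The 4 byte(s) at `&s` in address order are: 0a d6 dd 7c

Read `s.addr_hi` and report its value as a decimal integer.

43

[0]=0x0a [1]=0xd6 [2]=0xdd [3]=0x7c (big-endian) → word 0x0ad6dd7c
tag [31+:1] = (word>>31) & 0x1 = 0
addr_hi [22+:9] = (word>>22) & 0x1ff = 43  ←
chan [6+:16] = (word>>6) & 0xffff = 23413
err [0+:6] = (word>>0) & 0x3f = 60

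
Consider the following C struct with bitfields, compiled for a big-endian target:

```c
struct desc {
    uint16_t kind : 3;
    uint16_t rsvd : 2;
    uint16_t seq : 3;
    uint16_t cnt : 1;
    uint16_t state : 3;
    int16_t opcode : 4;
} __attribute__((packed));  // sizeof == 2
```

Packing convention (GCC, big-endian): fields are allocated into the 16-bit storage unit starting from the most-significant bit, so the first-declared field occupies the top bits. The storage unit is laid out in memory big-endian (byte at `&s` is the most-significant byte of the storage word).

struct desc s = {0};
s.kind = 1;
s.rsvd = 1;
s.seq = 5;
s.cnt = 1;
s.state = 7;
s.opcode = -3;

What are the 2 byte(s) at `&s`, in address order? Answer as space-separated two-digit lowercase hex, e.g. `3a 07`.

kind:3 = 1 → 0x1 << 13 → word 0x2000
rsvd:2 = 1 → 0x1 << 11 → word 0x2800
seq:3 = 5 → 0x5 << 8 → word 0x2d00
cnt:1 = 1 → 0x1 << 7 → word 0x2d80
state:3 = 7 → 0x7 << 4 → word 0x2df0
opcode:4 = -3 → 0xd << 0 → word 0x2dfd
word = 0x2dfd → big-endian bytes:
  [0]=0x2d  [1]=0xfd

2d fd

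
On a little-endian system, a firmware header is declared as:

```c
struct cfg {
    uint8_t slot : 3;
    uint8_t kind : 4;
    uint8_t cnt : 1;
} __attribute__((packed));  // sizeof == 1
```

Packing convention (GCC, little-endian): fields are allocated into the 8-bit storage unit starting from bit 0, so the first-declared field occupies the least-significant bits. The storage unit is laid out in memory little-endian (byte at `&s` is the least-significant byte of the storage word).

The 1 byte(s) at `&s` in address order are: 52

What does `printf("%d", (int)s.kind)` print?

[0]=0x52 (little-endian) → word 0x52
slot:3 @ bit 0 → (0x52>>0)&0x7 = 0x2
kind:4 @ bit 3 → (0x52>>3)&0xf = 0xa  ←
cnt:1 @ bit 7 → (0x52>>7)&0x1 = 0x0

10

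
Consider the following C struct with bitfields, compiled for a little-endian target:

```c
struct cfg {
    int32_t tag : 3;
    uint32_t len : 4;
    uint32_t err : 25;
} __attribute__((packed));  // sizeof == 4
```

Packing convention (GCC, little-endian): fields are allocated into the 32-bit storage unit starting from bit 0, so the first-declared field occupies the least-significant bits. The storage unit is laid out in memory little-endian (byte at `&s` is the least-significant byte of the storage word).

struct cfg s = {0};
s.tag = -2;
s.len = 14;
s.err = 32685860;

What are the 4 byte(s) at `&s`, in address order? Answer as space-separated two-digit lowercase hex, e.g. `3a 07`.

tag (3b) val=-2 bits=0x6 at bit 0: 0x00000006
len (4b) val=14 bits=0xe at bit 3: 0x00000076
err (25b) val=32685860 bits=0x1f2bf24 at bit 7: 0xf95f9276
word = 0xf95f9276 → little-endian bytes:
  [0]=0x76  [1]=0x92  [2]=0x5f  [3]=0xf9

76 92 5f f9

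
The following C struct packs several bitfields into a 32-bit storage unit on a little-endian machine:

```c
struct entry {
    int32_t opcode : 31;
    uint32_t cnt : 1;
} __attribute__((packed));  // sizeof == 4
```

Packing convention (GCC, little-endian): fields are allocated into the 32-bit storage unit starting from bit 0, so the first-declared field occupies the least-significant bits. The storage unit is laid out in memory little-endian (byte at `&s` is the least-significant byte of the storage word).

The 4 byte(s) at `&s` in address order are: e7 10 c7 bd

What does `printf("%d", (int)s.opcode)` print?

1036456167

[0]=0xe7 [1]=0x10 [2]=0xc7 [3]=0xbd (little-endian) → word 0xbdc710e7
opcode [0+:31] = (word>>0) & 0x7fffffff = 1036456167  ←
cnt [31+:1] = (word>>31) & 0x1 = 1
opcode signed 31b, MSB=0: value = 1036456167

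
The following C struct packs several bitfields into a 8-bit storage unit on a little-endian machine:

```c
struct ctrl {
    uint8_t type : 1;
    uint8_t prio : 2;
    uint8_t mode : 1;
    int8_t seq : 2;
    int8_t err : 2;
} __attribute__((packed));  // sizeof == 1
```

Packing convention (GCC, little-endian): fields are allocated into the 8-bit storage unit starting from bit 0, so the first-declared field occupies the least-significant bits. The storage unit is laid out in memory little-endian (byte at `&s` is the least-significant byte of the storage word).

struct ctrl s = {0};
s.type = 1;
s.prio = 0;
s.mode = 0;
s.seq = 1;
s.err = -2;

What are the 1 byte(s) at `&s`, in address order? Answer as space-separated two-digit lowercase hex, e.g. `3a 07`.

91

type (1b) val=1 bits=0x1 at bit 0: 0x01
prio (2b) val=0 bits=0x0 at bit 1: 0x01
mode (1b) val=0 bits=0x0 at bit 3: 0x01
seq (2b) val=1 bits=0x1 at bit 4: 0x11
err (2b) val=-2 bits=0x2 at bit 6: 0x91
word = 0x91 → little-endian bytes:
  [0]=0x91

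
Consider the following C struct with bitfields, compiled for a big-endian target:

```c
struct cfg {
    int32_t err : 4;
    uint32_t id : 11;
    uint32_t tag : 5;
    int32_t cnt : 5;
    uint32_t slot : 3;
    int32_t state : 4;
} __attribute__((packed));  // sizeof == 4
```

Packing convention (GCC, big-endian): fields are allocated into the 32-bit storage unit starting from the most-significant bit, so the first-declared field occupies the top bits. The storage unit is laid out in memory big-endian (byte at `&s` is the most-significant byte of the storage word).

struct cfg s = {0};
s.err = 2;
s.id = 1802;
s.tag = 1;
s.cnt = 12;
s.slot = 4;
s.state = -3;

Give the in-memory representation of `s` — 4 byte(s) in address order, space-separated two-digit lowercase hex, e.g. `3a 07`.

err:4 = 2 → 0x2 << 28 → word 0x20000000
id:11 = 1802 → 0x70a << 17 → word 0x2e140000
tag:5 = 1 → 0x1 << 12 → word 0x2e141000
cnt:5 = 12 → 0xc << 7 → word 0x2e141600
slot:3 = 4 → 0x4 << 4 → word 0x2e141640
state:4 = -3 → 0xd << 0 → word 0x2e14164d
word = 0x2e14164d → big-endian bytes:
  [0]=0x2e  [1]=0x14  [2]=0x16  [3]=0x4d

2e 14 16 4d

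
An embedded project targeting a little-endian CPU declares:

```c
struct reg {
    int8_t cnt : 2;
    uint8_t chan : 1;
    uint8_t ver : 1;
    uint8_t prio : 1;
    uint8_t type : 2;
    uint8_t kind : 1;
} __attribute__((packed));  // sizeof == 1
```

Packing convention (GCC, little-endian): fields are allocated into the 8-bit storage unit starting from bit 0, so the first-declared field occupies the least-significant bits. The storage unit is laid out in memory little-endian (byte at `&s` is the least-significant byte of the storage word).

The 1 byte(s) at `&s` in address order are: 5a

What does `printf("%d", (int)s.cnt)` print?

-2

[0]=0x5a (little-endian) → word 0x5a
cnt:2 @ bit 0 → (0x5a>>0)&0x3 = 0x2  ←
chan:1 @ bit 2 → (0x5a>>2)&0x1 = 0x0
ver:1 @ bit 3 → (0x5a>>3)&0x1 = 0x1
prio:1 @ bit 4 → (0x5a>>4)&0x1 = 0x1
type:2 @ bit 5 → (0x5a>>5)&0x3 = 0x2
kind:1 @ bit 7 → (0x5a>>7)&0x1 = 0x0
cnt signed 2b, MSB=1: 2 - 4 = -2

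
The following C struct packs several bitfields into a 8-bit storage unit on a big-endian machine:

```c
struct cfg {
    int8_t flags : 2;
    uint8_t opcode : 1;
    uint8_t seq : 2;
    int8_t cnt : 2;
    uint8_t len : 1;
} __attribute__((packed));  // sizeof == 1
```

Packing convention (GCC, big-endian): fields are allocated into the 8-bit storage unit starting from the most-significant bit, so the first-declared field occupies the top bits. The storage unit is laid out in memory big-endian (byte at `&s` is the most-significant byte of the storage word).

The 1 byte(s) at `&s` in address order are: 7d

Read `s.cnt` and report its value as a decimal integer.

-2

[0]=0x7d (big-endian) → word 0x7d
flags:2 @ bit 6 → (0x7d>>6)&0x3 = 0x1
opcode:1 @ bit 5 → (0x7d>>5)&0x1 = 0x1
seq:2 @ bit 3 → (0x7d>>3)&0x3 = 0x3
cnt:2 @ bit 1 → (0x7d>>1)&0x3 = 0x2  ←
len:1 @ bit 0 → (0x7d>>0)&0x1 = 0x1
cnt signed 2b, MSB=1: 2 - 4 = -2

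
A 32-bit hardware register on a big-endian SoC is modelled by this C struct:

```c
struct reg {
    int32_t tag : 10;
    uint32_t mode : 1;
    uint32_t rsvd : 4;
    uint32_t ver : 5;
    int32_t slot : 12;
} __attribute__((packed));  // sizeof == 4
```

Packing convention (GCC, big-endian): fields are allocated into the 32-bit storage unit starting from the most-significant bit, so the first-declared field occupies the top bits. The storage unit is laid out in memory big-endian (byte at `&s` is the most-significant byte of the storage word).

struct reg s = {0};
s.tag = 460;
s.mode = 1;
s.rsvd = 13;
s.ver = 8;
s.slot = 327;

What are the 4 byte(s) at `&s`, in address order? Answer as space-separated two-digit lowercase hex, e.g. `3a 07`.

[22+:10] tag=460 & 0x3ff = 0x1cc; word=0x73000000
[21+:1] mode=1 & 0x1 = 0x1; word=0x73200000
[17+:4] rsvd=13 & 0xf = 0xd; word=0x733a0000
[12+:5] ver=8 & 0x1f = 0x8; word=0x733a8000
[0+:12] slot=327 & 0xfff = 0x147; word=0x733a8147
word = 0x733a8147 → big-endian bytes:
  [0]=0x73  [1]=0x3a  [2]=0x81  [3]=0x47

73 3a 81 47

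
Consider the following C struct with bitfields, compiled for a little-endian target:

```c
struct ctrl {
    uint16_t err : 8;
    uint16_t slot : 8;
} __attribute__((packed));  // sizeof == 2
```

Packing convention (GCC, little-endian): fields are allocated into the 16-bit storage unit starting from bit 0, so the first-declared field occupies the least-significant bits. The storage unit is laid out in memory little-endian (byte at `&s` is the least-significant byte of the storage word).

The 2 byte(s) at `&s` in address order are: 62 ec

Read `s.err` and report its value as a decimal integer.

98

[0]=0x62 [1]=0xec (little-endian) → word 0xec62
err:8 @ bit 0 → (0xec62>>0)&0xff = 0x62  ←
slot:8 @ bit 8 → (0xec62>>8)&0xff = 0xec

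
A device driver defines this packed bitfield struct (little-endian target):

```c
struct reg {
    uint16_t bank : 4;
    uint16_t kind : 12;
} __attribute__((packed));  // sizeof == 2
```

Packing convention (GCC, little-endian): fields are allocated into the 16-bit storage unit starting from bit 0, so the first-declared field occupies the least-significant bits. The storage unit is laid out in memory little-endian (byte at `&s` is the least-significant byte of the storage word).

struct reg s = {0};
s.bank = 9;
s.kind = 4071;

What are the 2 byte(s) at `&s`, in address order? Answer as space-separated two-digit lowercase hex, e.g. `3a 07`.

79 fe

bank:4 = 9 → 0x9 << 0 → word 0x0009
kind:12 = 4071 → 0xfe7 << 4 → word 0xfe79
word = 0xfe79 → little-endian bytes:
  [0]=0x79  [1]=0xfe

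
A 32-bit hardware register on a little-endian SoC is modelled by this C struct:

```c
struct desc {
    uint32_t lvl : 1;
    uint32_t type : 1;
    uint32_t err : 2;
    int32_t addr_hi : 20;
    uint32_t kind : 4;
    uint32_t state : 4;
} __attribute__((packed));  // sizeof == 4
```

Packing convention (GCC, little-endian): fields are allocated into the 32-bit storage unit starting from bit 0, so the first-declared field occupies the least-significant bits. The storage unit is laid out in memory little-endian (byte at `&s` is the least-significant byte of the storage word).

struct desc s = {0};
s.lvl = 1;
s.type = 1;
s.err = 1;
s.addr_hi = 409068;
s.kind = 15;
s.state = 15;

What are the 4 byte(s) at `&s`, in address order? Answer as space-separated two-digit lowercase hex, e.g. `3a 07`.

c7 de 63 ff

[0+:1] lvl=1 & 0x1 = 0x1; word=0x00000001
[1+:1] type=1 & 0x1 = 0x1; word=0x00000003
[2+:2] err=1 & 0x3 = 0x1; word=0x00000007
[4+:20] addr_hi=409068 & 0xfffff = 0x63dec; word=0x0063dec7
[24+:4] kind=15 & 0xf = 0xf; word=0x0f63dec7
[28+:4] state=15 & 0xf = 0xf; word=0xff63dec7
word = 0xff63dec7 → little-endian bytes:
  [0]=0xc7  [1]=0xde  [2]=0x63  [3]=0xff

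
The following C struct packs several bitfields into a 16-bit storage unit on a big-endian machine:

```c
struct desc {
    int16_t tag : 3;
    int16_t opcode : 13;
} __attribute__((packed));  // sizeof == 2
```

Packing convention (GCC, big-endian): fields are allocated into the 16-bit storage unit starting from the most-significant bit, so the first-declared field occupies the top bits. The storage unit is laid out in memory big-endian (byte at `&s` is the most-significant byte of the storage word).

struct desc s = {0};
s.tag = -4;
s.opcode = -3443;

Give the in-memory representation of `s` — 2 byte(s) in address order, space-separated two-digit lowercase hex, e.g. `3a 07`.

tag:3 = -4 → 0x4 << 13 → word 0x8000
opcode:13 = -3443 → 0x128d << 0 → word 0x928d
word = 0x928d → big-endian bytes:
  [0]=0x92  [1]=0x8d

92 8d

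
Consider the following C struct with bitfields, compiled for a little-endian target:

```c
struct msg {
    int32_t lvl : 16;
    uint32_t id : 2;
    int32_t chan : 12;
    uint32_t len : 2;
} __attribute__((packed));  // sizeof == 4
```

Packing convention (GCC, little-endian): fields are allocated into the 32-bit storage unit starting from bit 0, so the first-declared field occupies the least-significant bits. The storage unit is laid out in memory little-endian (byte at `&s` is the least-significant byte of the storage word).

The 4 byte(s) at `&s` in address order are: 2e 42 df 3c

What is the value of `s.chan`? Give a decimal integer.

[0]=0x2e [1]=0x42 [2]=0xdf [3]=0x3c (little-endian) → word 0x3cdf422e
lvl:16 @ bit 0 → (0x3cdf422e>>0)&0xffff = 0x422e
id:2 @ bit 16 → (0x3cdf422e>>16)&0x3 = 0x3
chan:12 @ bit 18 → (0x3cdf422e>>18)&0xfff = 0xf37  ←
len:2 @ bit 30 → (0x3cdf422e>>30)&0x3 = 0x0
chan signed 12b, MSB=1: 3895 - 4096 = -201

-201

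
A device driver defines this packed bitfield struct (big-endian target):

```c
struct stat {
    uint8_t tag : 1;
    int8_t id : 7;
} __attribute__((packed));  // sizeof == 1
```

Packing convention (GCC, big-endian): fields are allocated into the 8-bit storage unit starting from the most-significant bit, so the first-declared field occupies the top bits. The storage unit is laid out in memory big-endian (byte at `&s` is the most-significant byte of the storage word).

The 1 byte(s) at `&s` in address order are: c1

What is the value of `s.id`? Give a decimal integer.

-63

[0]=0xc1 (big-endian) → word 0xc1
tag:1 @ bit 7 → (0xc1>>7)&0x1 = 0x1
id:7 @ bit 0 → (0xc1>>0)&0x7f = 0x41  ←
id signed 7b, MSB=1: 65 - 128 = -63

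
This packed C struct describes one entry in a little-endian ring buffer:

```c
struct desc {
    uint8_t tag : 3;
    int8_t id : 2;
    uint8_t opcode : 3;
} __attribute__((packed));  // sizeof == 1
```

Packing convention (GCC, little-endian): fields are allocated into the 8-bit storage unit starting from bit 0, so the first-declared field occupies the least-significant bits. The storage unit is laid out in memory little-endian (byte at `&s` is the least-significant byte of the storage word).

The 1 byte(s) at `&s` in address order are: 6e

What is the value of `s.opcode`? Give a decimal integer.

[0]=0x6e (little-endian) → word 0x6e
tag:3 @ bit 0 → (0x6e>>0)&0x7 = 0x6
id:2 @ bit 3 → (0x6e>>3)&0x3 = 0x1
opcode:3 @ bit 5 → (0x6e>>5)&0x7 = 0x3  ←

3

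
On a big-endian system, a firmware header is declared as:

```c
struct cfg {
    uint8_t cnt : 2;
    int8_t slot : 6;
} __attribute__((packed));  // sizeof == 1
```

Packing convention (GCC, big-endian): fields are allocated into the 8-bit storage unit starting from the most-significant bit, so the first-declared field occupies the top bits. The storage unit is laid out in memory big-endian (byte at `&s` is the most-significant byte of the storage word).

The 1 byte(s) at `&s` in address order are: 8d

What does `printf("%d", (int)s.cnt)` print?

2

[0]=0x8d (big-endian) → word 0x8d
cnt [6+:2] = (word>>6) & 0x3 = 2  ←
slot [0+:6] = (word>>0) & 0x3f = 13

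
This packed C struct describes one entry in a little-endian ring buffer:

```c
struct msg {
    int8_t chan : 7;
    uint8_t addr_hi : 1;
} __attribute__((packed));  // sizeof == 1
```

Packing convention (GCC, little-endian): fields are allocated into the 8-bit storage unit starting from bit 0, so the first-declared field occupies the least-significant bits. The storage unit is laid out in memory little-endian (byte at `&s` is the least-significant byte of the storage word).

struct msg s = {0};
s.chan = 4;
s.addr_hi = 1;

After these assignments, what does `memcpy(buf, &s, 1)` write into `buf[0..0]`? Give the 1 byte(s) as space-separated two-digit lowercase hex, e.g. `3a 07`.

84

[0+:7] chan=4 & 0x7f = 0x4; word=0x04
[7+:1] addr_hi=1 & 0x1 = 0x1; word=0x84
word = 0x84 → little-endian bytes:
  [0]=0x84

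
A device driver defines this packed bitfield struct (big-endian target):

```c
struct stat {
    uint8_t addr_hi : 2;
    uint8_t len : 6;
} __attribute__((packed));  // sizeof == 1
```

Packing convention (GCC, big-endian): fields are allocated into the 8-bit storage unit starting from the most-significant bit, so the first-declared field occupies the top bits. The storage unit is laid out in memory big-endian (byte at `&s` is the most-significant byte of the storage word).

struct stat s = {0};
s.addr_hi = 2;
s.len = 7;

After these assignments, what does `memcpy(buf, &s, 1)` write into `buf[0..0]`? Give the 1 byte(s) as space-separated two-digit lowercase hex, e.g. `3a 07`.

87

addr_hi (2b) val=2 bits=0x2 at bit 6: 0x80
len (6b) val=7 bits=0x7 at bit 0: 0x87
word = 0x87 → big-endian bytes:
  [0]=0x87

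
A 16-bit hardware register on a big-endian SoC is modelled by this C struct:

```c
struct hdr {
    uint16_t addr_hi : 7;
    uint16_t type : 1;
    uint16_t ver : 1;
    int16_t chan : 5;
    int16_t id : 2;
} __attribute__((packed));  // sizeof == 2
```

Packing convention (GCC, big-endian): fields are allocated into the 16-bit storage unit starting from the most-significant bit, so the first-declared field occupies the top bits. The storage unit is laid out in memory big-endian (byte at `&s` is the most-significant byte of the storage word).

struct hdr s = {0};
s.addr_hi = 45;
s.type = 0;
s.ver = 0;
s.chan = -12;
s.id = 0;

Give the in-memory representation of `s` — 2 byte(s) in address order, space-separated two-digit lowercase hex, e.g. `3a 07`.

5a 50

addr_hi:7 = 45 → 0x2d << 9 → word 0x5a00
type:1 = 0 → 0x0 << 8 → word 0x5a00
ver:1 = 0 → 0x0 << 7 → word 0x5a00
chan:5 = -12 → 0x14 << 2 → word 0x5a50
id:2 = 0 → 0x0 << 0 → word 0x5a50
word = 0x5a50 → big-endian bytes:
  [0]=0x5a  [1]=0x50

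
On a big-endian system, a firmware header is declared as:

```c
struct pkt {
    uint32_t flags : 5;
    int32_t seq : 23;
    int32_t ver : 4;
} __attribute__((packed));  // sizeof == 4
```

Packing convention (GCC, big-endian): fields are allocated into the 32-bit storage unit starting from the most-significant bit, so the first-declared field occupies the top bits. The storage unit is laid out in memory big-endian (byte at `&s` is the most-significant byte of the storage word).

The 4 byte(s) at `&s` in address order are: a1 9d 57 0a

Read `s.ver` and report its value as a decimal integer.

-6

[0]=0xa1 [1]=0x9d [2]=0x57 [3]=0x0a (big-endian) → word 0xa19d570a
flags:5 @ bit 27 → (0xa19d570a>>27)&0x1f = 0x14
seq:23 @ bit 4 → (0xa19d570a>>4)&0x7fffff = 0x19d570
ver:4 @ bit 0 → (0xa19d570a>>0)&0xf = 0xa  ←
ver signed 4b, MSB=1: 10 - 16 = -6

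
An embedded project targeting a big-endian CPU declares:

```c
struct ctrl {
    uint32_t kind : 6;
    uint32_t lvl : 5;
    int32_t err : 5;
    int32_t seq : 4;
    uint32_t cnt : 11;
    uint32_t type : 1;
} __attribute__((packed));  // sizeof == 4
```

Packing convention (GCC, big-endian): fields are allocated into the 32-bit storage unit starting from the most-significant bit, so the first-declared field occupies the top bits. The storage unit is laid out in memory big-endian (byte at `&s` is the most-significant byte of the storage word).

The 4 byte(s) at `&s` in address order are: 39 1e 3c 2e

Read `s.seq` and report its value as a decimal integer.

3

[0]=0x39 [1]=0x1e [2]=0x3c [3]=0x2e (big-endian) → word 0x391e3c2e
kind:6 @ bit 26 → (0x391e3c2e>>26)&0x3f = 0xe
lvl:5 @ bit 21 → (0x391e3c2e>>21)&0x1f = 0x8
err:5 @ bit 16 → (0x391e3c2e>>16)&0x1f = 0x1e
seq:4 @ bit 12 → (0x391e3c2e>>12)&0xf = 0x3  ←
cnt:11 @ bit 1 → (0x391e3c2e>>1)&0x7ff = 0x617
type:1 @ bit 0 → (0x391e3c2e>>0)&0x1 = 0x0
seq signed 4b, MSB=0: value = 3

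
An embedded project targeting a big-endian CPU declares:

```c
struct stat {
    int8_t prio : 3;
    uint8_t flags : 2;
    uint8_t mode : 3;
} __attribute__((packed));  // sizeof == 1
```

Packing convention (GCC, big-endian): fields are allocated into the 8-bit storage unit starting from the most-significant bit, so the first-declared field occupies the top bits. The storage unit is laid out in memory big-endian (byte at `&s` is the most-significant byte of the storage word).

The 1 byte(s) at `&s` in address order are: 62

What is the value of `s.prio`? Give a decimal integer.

[0]=0x62 (big-endian) → word 0x62
prio:3 @ bit 5 → (0x62>>5)&0x7 = 0x3  ←
flags:2 @ bit 3 → (0x62>>3)&0x3 = 0x0
mode:3 @ bit 0 → (0x62>>0)&0x7 = 0x2
prio signed 3b, MSB=0: value = 3

3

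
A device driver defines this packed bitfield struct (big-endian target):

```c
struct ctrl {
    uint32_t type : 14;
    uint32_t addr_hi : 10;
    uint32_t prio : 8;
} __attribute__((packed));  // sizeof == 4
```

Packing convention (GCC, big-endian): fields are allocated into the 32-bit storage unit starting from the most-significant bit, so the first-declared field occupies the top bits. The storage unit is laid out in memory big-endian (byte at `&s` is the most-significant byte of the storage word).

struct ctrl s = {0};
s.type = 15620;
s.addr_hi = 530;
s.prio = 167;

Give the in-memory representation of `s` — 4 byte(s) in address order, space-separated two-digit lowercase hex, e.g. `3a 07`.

type:14 = 15620 → 0x3d04 << 18 → word 0xf4100000
addr_hi:10 = 530 → 0x212 << 8 → word 0xf4121200
prio:8 = 167 → 0xa7 << 0 → word 0xf41212a7
word = 0xf41212a7 → big-endian bytes:
  [0]=0xf4  [1]=0x12  [2]=0x12  [3]=0xa7

f4 12 12 a7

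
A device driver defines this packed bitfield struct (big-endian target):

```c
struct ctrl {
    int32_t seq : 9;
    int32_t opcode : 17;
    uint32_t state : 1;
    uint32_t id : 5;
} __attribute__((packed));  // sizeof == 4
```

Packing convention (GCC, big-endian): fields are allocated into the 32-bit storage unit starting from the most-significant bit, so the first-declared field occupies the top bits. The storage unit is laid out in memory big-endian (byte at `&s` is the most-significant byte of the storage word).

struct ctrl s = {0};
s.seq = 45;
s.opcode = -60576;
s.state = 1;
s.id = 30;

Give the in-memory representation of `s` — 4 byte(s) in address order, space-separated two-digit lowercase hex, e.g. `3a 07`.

[23+:9] seq=45 & 0x1ff = 0x2d; word=0x16800000
[6+:17] opcode=-60576 & 0x1ffff = 0x11360; word=0x16c4d800
[5+:1] state=1 & 0x1 = 0x1; word=0x16c4d820
[0+:5] id=30 & 0x1f = 0x1e; word=0x16c4d83e
word = 0x16c4d83e → big-endian bytes:
  [0]=0x16  [1]=0xc4  [2]=0xd8  [3]=0x3e

16 c4 d8 3e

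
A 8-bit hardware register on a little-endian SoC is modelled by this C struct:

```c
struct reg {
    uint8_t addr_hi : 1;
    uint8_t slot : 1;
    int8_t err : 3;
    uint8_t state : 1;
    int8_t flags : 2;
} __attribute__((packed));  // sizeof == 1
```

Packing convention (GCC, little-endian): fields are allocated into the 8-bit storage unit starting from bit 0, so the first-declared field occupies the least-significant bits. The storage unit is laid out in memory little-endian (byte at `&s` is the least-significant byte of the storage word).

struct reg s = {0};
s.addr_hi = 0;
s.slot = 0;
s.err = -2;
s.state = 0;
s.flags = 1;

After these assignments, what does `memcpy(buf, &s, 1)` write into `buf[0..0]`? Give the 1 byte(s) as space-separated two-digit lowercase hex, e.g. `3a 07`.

addr_hi:1 = 0 → 0x0 << 0 → word 0x00
slot:1 = 0 → 0x0 << 1 → word 0x00
err:3 = -2 → 0x6 << 2 → word 0x18
state:1 = 0 → 0x0 << 5 → word 0x18
flags:2 = 1 → 0x1 << 6 → word 0x58
word = 0x58 → little-endian bytes:
  [0]=0x58

58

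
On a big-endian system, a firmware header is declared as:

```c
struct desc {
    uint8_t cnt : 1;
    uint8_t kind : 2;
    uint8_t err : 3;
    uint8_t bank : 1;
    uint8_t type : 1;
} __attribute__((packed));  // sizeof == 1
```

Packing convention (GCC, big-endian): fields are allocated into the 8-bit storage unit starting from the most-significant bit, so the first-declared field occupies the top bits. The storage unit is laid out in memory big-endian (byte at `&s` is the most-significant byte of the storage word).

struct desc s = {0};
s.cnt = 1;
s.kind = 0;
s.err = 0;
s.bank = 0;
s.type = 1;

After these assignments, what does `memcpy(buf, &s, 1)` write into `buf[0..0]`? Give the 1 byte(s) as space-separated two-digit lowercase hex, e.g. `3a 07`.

cnt:1 = 1 → 0x1 << 7 → word 0x80
kind:2 = 0 → 0x0 << 5 → word 0x80
err:3 = 0 → 0x0 << 2 → word 0x80
bank:1 = 0 → 0x0 << 1 → word 0x80
type:1 = 1 → 0x1 << 0 → word 0x81
word = 0x81 → big-endian bytes:
  [0]=0x81

81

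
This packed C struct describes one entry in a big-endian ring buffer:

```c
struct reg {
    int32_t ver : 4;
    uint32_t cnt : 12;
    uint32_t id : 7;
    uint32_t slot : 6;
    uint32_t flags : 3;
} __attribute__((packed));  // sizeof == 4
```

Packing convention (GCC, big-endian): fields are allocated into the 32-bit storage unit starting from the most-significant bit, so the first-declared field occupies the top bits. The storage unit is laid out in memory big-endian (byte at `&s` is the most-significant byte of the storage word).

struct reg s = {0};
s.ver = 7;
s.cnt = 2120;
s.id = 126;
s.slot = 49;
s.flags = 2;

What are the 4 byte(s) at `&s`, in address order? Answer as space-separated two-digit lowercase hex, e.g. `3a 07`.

[28+:4] ver=7 & 0xf = 0x7; word=0x70000000
[16+:12] cnt=2120 & 0xfff = 0x848; word=0x78480000
[9+:7] id=126 & 0x7f = 0x7e; word=0x7848fc00
[3+:6] slot=49 & 0x3f = 0x31; word=0x7848fd88
[0+:3] flags=2 & 0x7 = 0x2; word=0x7848fd8a
word = 0x7848fd8a → big-endian bytes:
  [0]=0x78  [1]=0x48  [2]=0xfd  [3]=0x8a

78 48 fd 8a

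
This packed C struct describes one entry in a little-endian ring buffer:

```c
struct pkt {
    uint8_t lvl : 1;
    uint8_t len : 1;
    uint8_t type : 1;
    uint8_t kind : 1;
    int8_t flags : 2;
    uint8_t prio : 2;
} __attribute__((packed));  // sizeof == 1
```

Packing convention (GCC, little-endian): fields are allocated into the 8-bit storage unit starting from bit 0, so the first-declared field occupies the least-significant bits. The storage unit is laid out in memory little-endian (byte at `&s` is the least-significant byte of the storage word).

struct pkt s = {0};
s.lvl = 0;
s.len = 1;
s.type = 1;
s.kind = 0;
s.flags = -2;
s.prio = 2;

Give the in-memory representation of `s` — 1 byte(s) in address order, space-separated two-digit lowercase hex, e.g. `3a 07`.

a6

lvl:1 = 0 → 0x0 << 0 → word 0x00
len:1 = 1 → 0x1 << 1 → word 0x02
type:1 = 1 → 0x1 << 2 → word 0x06
kind:1 = 0 → 0x0 << 3 → word 0x06
flags:2 = -2 → 0x2 << 4 → word 0x26
prio:2 = 2 → 0x2 << 6 → word 0xa6
word = 0xa6 → little-endian bytes:
  [0]=0xa6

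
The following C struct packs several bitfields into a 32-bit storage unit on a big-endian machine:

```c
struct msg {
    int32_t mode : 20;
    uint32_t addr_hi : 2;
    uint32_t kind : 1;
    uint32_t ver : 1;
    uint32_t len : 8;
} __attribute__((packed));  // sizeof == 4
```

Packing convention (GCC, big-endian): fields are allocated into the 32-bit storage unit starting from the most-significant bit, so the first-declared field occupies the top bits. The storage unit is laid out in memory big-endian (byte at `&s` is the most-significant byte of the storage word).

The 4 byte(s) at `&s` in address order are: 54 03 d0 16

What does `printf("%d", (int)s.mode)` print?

[0]=0x54 [1]=0x03 [2]=0xd0 [3]=0x16 (big-endian) → word 0x5403d016
mode [12+:20] = (word>>12) & 0xfffff = 344125  ←
addr_hi [10+:2] = (word>>10) & 0x3 = 0
kind [9+:1] = (word>>9) & 0x1 = 0
ver [8+:1] = (word>>8) & 0x1 = 0
len [0+:8] = (word>>0) & 0xff = 22
mode signed 20b, MSB=0: value = 344125

344125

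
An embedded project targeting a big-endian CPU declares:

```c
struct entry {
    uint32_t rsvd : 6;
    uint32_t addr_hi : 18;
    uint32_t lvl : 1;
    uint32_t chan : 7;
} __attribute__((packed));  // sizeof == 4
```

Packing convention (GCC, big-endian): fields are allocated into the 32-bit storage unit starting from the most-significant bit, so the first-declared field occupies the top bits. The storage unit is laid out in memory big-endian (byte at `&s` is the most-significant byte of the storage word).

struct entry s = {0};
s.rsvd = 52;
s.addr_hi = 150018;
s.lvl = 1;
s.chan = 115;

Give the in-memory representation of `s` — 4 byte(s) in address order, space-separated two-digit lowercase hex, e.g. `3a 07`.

rsvd:6 = 52 → 0x34 << 26 → word 0xd0000000
addr_hi:18 = 150018 → 0x24a02 << 8 → word 0xd24a0200
lvl:1 = 1 → 0x1 << 7 → word 0xd24a0280
chan:7 = 115 → 0x73 << 0 → word 0xd24a02f3
word = 0xd24a02f3 → big-endian bytes:
  [0]=0xd2  [1]=0x4a  [2]=0x02  [3]=0xf3

d2 4a 02 f3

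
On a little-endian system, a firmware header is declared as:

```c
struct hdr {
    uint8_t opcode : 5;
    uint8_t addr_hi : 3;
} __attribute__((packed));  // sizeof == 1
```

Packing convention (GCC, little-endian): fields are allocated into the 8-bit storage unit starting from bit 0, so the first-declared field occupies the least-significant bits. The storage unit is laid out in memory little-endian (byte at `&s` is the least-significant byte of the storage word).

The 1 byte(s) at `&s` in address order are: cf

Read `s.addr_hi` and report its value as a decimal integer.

[0]=0xcf (little-endian) → word 0xcf
opcode [0+:5] = (word>>0) & 0x1f = 15
addr_hi [5+:3] = (word>>5) & 0x7 = 6  ←

6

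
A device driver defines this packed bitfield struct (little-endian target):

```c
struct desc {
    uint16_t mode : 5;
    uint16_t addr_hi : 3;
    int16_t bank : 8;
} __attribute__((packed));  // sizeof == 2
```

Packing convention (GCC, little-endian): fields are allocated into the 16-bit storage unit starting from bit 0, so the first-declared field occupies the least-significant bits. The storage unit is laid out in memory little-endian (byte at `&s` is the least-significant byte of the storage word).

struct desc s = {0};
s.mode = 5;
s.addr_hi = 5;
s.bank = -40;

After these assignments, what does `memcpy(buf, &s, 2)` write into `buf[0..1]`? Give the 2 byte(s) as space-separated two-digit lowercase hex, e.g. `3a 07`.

a5 d8

mode (5b) val=5 bits=0x5 at bit 0: 0x0005
addr_hi (3b) val=5 bits=0x5 at bit 5: 0x00a5
bank (8b) val=-40 bits=0xd8 at bit 8: 0xd8a5
word = 0xd8a5 → little-endian bytes:
  [0]=0xa5  [1]=0xd8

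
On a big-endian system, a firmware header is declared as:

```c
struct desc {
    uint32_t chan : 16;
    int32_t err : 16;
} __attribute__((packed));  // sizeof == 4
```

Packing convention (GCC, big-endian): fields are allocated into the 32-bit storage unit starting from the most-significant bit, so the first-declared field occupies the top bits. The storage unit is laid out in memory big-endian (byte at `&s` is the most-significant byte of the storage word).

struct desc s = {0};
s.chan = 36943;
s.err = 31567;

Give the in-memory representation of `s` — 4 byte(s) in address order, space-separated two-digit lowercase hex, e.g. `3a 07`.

chan (16b) val=36943 bits=0x904f at bit 16: 0x904f0000
err (16b) val=31567 bits=0x7b4f at bit 0: 0x904f7b4f
word = 0x904f7b4f → big-endian bytes:
  [0]=0x90  [1]=0x4f  [2]=0x7b  [3]=0x4f

90 4f 7b 4f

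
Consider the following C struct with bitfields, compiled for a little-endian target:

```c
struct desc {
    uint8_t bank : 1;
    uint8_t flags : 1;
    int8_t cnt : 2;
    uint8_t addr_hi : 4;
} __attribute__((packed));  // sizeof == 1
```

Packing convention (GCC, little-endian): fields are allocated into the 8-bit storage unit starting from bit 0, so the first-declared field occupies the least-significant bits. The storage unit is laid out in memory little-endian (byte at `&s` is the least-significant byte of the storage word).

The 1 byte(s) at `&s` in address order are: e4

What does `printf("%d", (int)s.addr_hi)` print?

[0]=0xe4 (little-endian) → word 0xe4
bank:1 @ bit 0 → (0xe4>>0)&0x1 = 0x0
flags:1 @ bit 1 → (0xe4>>1)&0x1 = 0x0
cnt:2 @ bit 2 → (0xe4>>2)&0x3 = 0x1
addr_hi:4 @ bit 4 → (0xe4>>4)&0xf = 0xe  ←

14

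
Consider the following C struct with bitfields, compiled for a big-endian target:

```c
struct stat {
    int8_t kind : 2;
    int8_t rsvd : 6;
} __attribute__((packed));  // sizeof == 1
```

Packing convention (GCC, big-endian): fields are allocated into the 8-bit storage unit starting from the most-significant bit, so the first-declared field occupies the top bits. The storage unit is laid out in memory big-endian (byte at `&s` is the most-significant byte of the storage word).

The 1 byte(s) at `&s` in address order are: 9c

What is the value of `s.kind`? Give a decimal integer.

-2

[0]=0x9c (big-endian) → word 0x9c
kind:2 @ bit 6 → (0x9c>>6)&0x3 = 0x2  ←
rsvd:6 @ bit 0 → (0x9c>>0)&0x3f = 0x1c
kind signed 2b, MSB=1: 2 - 4 = -2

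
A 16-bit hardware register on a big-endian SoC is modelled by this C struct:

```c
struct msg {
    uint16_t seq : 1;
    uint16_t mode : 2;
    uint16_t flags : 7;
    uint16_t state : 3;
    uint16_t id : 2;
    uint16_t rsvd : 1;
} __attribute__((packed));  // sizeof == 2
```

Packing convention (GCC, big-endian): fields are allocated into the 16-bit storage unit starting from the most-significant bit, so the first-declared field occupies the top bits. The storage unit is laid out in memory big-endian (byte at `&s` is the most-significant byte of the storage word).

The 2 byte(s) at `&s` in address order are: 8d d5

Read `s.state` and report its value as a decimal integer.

[0]=0x8d [1]=0xd5 (big-endian) → word 0x8dd5
seq:1 @ bit 15 → (0x8dd5>>15)&0x1 = 0x1
mode:2 @ bit 13 → (0x8dd5>>13)&0x3 = 0x0
flags:7 @ bit 6 → (0x8dd5>>6)&0x7f = 0x37
state:3 @ bit 3 → (0x8dd5>>3)&0x7 = 0x2  ←
id:2 @ bit 1 → (0x8dd5>>1)&0x3 = 0x2
rsvd:1 @ bit 0 → (0x8dd5>>0)&0x1 = 0x1

2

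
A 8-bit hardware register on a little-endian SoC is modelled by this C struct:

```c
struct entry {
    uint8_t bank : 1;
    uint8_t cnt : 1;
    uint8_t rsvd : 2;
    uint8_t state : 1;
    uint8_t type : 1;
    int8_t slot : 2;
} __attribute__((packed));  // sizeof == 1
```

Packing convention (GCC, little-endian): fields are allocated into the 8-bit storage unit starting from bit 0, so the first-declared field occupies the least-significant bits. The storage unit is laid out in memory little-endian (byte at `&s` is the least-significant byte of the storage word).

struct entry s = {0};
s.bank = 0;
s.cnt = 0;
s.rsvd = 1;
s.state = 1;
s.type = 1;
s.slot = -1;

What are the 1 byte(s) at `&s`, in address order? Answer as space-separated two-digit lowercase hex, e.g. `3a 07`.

[0+:1] bank=0 & 0x1 = 0x0; word=0x00
[1+:1] cnt=0 & 0x1 = 0x0; word=0x00
[2+:2] rsvd=1 & 0x3 = 0x1; word=0x04
[4+:1] state=1 & 0x1 = 0x1; word=0x14
[5+:1] type=1 & 0x1 = 0x1; word=0x34
[6+:2] slot=-1 & 0x3 = 0x3; word=0xf4
word = 0xf4 → little-endian bytes:
  [0]=0xf4

f4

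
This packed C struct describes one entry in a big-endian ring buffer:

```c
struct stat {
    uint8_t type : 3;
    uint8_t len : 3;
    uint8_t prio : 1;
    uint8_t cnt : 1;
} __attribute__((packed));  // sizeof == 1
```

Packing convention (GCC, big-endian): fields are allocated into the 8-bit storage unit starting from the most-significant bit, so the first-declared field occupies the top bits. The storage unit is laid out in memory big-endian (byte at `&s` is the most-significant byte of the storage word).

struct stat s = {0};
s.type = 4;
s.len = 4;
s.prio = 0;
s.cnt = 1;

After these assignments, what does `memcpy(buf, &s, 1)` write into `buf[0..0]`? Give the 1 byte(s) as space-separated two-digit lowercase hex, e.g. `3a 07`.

type:3 = 4 → 0x4 << 5 → word 0x80
len:3 = 4 → 0x4 << 2 → word 0x90
prio:1 = 0 → 0x0 << 1 → word 0x90
cnt:1 = 1 → 0x1 << 0 → word 0x91
word = 0x91 → big-endian bytes:
  [0]=0x91

91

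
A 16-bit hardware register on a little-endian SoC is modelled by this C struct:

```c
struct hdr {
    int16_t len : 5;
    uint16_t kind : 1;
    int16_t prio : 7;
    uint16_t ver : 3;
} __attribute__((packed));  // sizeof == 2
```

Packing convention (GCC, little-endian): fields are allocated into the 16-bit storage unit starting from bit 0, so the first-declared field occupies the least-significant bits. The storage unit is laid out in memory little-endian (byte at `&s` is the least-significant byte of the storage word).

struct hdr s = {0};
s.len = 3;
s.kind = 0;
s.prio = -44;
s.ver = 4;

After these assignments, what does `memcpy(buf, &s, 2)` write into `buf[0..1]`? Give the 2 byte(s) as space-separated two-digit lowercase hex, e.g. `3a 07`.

03 95

len:5 = 3 → 0x3 << 0 → word 0x0003
kind:1 = 0 → 0x0 << 5 → word 0x0003
prio:7 = -44 → 0x54 << 6 → word 0x1503
ver:3 = 4 → 0x4 << 13 → word 0x9503
word = 0x9503 → little-endian bytes:
  [0]=0x03  [1]=0x95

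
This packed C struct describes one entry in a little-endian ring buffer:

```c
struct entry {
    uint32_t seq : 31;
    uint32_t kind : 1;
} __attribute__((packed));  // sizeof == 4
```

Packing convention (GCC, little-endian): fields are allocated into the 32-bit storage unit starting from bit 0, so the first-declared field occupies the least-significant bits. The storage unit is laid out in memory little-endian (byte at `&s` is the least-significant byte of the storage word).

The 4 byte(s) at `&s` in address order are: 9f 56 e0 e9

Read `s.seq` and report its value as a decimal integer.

[0]=0x9f [1]=0x56 [2]=0xe0 [3]=0xe9 (little-endian) → word 0xe9e0569f
seq:31 @ bit 0 → (0xe9e0569f>>0)&0x7fffffff = 0x69e0569f  ←
kind:1 @ bit 31 → (0xe9e0569f>>31)&0x1 = 0x1

1776309919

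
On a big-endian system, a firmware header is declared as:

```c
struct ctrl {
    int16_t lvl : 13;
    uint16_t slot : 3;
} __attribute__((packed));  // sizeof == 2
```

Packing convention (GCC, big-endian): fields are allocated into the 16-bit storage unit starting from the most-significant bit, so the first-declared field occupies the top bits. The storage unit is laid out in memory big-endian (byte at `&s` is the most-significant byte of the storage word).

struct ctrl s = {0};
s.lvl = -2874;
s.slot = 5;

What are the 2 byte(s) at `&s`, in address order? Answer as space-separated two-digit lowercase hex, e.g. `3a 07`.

a6 35

lvl:13 = -2874 → 0x14c6 << 3 → word 0xa630
slot:3 = 5 → 0x5 << 0 → word 0xa635
word = 0xa635 → big-endian bytes:
  [0]=0xa6  [1]=0x35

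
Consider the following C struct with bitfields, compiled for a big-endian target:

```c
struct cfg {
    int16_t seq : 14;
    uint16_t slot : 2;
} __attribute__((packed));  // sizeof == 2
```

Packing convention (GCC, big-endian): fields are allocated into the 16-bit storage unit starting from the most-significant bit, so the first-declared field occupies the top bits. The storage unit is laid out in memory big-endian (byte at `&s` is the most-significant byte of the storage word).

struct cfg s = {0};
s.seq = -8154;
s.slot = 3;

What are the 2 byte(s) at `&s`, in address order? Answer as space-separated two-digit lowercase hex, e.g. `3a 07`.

seq (14b) val=-8154 bits=0x2026 at bit 2: 0x8098
slot (2b) val=3 bits=0x3 at bit 0: 0x809b
word = 0x809b → big-endian bytes:
  [0]=0x80  [1]=0x9b

80 9b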